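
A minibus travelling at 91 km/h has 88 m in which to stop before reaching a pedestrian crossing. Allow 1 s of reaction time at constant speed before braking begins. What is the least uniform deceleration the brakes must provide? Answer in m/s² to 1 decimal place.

91 km/h ÷ 3.6 = 25.2778 m/s.
Distance covered during reaction = 25.2778 × 1 = 25.278 m.
Distance available for braking: 88 − 25.278 = 62.722 m.
v² = 2a·d ⇒ a = v²/(2d) = 25.2778² / (2 × 62.722) = 638.967 / 125.444 = 5.0936 m/s².

Required deceleration ≈ 5.1 m/s²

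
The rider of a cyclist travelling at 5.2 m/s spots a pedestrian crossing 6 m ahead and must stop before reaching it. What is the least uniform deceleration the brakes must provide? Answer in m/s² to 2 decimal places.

v² = 2a·d ⇒ a = v²/(2d) = 5.2000² / (2 × 6.000) = 27.040 / 12.000 = 2.2533 m/s².

Required deceleration ≈ 2.25 m/s²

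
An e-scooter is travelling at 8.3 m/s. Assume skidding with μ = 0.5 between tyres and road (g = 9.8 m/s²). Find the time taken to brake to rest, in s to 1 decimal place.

a = μg = 0.5 × 9.8 = 4.900 m/s².
Braking time = v/a = 8.3000 / 4.900 = 1.694 s.

Braking time ≈ 1.7 s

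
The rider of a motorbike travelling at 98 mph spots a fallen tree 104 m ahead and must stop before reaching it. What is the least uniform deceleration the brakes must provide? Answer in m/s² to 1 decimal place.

Required deceleration ≈ 9.2 m/s²

98 mph × 0.44704 = 43.8099 m/s.
v² = 2a·d ⇒ a = v²/(2d) = 43.8099² / (2 × 104.000) = 1919.307 / 208.000 = 9.2274 m/s².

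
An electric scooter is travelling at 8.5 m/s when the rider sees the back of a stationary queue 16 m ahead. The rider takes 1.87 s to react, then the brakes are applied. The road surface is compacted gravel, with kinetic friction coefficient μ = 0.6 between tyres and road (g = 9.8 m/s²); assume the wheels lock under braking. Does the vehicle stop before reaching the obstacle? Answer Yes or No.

No

a = μg = 0.6 × 9.8 = 5.880 m/s².
Reaction distance = 8.5000 × 1.87 = 15.895 m.
Braking distance = v²/(2a) = 72.250 / 11.760 = 6.144 m.
Total stopping distance = 15.895 + 6.144 = 22.039 m, vs 16 m available — it cannot stop in time and overshoots by 22.039 − 16 = 6.039 m.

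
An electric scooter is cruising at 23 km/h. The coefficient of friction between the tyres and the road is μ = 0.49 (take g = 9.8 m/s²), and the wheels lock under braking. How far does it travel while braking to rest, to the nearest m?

23 km/h ÷ 3.6 = 6.3889 m/s.
a = μg = 0.49 × 9.8 = 4.802 m/s².
Braking distance = v²/(2a) = 6.3889² / (2 × 4.802) = 40.818 / 9.604 = 4.250 m.

Braking distance ≈ 4 m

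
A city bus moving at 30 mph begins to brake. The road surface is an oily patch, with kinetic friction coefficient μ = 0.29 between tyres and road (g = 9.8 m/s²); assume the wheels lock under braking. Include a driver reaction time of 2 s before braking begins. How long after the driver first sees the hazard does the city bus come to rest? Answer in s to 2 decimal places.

Total time ≈ 6.72 s

30 mph × 0.44704 = 13.4112 m/s.
a = μg = 0.29 × 9.8 = 2.842 m/s².
Braking time = v/a = 13.4112 / 2.842 = 4.719 s.
Total = 2 + 4.719 = 6.719 s.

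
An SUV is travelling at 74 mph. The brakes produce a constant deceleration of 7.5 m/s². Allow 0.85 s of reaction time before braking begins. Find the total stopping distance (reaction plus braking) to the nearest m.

Total stopping distance ≈ 101 m

74 mph × 0.44704 = 33.0810 m/s.
Reaction distance = v·t_r = 33.0810 × 0.85 = 28.119 m.
Braking distance = v²/(2a) = 33.0810² / (2 × 7.500) = 1094.353 / 15.000 = 72.957 m.
Total = 28.119 + 72.957 = 101.076 m.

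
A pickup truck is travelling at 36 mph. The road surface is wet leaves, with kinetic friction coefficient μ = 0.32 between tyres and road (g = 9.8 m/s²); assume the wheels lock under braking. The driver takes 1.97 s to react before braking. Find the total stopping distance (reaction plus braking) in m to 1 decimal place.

36 mph × 0.44704 = 16.0934 m/s.
a = μg = 0.32 × 9.8 = 3.136 m/s².
Reaction distance = v·t_r = 16.0934 × 1.97 = 31.704 m.
Braking distance = v²/(2a) = 16.0934² / (2 × 3.136) = 258.998 / 6.272 = 41.294 m.
Total = 31.704 + 41.294 = 72.998 m.

Total stopping distance ≈ 73.0 m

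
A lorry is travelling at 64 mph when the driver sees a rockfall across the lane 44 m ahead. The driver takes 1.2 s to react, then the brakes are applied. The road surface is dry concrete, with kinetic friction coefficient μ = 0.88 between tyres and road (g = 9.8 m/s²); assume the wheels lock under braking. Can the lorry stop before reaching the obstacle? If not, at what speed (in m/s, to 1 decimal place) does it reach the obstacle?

No — it strikes the obstacle at 25.5 m/s

64 mph × 0.44704 = 28.6106 m/s.
a = μg = 0.88 × 9.8 = 8.624 m/s².
Reaction distance = 28.6106 × 1.2 = 34.333 m.
Braking distance needed to stop: v²/(2a) = 818.566 / 17.248 = 47.459 m, so total needed = 34.333 + 47.459 = 81.792 m > 44 m — it cannot stop.
Distance remaining when braking begins: 44 − 34.333 = 9.667 m.
v² = v₀² − 2a·d = 818.566 − 2 × 8.624 × 9.667 = 651.830 m²/s².
v = √651.830 = 25.531 m/s.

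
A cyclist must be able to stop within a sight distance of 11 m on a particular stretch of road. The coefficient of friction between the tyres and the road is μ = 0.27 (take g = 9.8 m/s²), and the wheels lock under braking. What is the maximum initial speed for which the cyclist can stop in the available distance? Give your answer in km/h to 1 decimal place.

Maximum speed ≈ 27.5 km/h

a = μg = 0.27 × 9.8 = 2.646 m/s².
v²/(2a) = d ⇒ v = √(2 × 2.646 × 11) = √58.21 = 7.6295 m/s.
7.6295 m/s × 3.6 = 27.466 km/h.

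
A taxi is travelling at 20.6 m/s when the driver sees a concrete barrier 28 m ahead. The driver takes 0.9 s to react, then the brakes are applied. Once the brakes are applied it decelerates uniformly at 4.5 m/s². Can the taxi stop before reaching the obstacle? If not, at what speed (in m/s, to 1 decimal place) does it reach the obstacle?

Reaction distance = 20.6000 × 0.9 = 18.540 m.
Braking distance needed to stop: v²/(2a) = 424.360 / 9.000 = 47.151 m, so total needed = 18.540 + 47.151 = 65.691 m > 28 m — it cannot stop.
Distance remaining when braking begins: 28 − 18.540 = 9.460 m.
v² = v₀² − 2a·d = 424.360 − 2 × 4.500 × 9.460 = 339.220 m²/s².
v = √339.220 = 18.418 m/s.

No — it strikes the obstacle at 18.4 m/s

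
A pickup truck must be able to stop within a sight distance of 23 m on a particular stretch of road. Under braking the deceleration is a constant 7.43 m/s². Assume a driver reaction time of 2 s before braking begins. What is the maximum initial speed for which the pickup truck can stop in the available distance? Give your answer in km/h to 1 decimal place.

Stopping distance: v·t_r + v²/(2a) = 23 with t_r = 2 s and a = 7.430 m/s².
So v² + 29.720 v − 341.78 = 0.
Positive root: v = −a·t_r + √((a·t_r)² + 2a·d) = −14.860 + √(220.820 + 341.78) = 8.8592 m/s.
8.8592 m/s × 3.6 = 31.893 km/h.

Maximum speed ≈ 31.9 km/h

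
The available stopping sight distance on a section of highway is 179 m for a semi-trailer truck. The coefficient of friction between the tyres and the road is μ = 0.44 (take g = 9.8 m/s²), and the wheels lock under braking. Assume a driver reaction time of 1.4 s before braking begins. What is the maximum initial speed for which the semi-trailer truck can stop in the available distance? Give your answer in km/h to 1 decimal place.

Maximum speed ≈ 121.4 km/h

a = μg = 0.44 × 9.8 = 4.312 m/s².
Stopping distance: v·t_r + v²/(2a) = 179 with t_r = 1.4 s and a = 4.312 m/s².
So v² + 12.074 v − 1543.70 = 0.
Positive root: v = −a·t_r + √((a·t_r)² + 2a·d) = −6.037 + √(36.445 + 1543.70) = 33.7140 m/s.
33.7140 m/s × 3.6 = 121.370 km/h.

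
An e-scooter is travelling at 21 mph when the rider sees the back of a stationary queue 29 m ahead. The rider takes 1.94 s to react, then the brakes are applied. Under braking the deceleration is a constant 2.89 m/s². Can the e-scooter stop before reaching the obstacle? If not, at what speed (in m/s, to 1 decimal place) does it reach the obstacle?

No — it strikes the obstacle at 5.1 m/s

21 mph × 0.44704 = 9.3878 m/s.
Reaction distance = 9.3878 × 1.94 = 18.212 m.
Braking distance needed to stop: v²/(2a) = 88.131 / 5.780 = 15.248 m, so total needed = 18.212 + 15.248 = 33.460 m > 29 m — it cannot stop.
Distance remaining when braking begins: 29 − 18.212 = 10.788 m.
v² = v₀² − 2a·d = 88.131 − 2 × 2.890 × 10.788 = 25.776 m²/s².
v = √25.776 = 5.077 m/s.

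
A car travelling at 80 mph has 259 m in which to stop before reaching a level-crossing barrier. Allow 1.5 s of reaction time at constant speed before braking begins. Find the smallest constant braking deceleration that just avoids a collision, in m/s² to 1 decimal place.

80 mph × 0.44704 = 35.7632 m/s.
Distance covered during reaction = 35.7632 × 1.5 = 53.645 m.
Distance available for braking: 259 − 53.645 = 205.355 m.
v² = 2a·d ⇒ a = v²/(2d) = 35.7632² / (2 × 205.355) = 1279.006 / 410.710 = 3.1141 m/s².

Required deceleration ≈ 3.1 m/s²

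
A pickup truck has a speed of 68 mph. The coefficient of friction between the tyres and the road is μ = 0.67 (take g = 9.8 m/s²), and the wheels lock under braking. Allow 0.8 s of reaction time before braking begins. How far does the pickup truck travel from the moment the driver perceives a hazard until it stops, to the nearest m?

68 mph × 0.44704 = 30.3987 m/s.
a = μg = 0.67 × 9.8 = 6.566 m/s².
Reaction distance = v·t_r = 30.3987 × 0.8 = 24.319 m.
Braking distance = v²/(2a) = 30.3987² / (2 × 6.566) = 924.081 / 13.132 = 70.369 m.
Total = 24.319 + 70.369 = 94.688 m.

Total stopping distance ≈ 95 m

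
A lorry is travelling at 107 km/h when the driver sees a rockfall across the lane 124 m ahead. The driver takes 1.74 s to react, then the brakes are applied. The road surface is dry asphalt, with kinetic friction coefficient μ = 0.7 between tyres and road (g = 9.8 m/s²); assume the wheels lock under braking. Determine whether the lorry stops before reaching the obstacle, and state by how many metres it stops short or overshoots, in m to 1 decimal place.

107 km/h ÷ 3.6 = 29.7222 m/s.
a = μg = 0.7 × 9.8 = 6.860 m/s².
Reaction distance = 29.7222 × 1.74 = 51.717 m.
Braking distance = v²/(2a) = 883.409 / 13.720 = 64.388 m.
Total stopping distance = 51.717 + 64.388 = 116.105 m, vs 124 m available — it stops with 124 − 116.105 = 7.895 m to spare.

Yes — it stops 7.9 m short of the obstacle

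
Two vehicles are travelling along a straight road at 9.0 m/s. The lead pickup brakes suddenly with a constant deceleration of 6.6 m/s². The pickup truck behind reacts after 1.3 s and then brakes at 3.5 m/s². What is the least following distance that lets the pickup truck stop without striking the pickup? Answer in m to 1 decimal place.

Minimum gap ≈ 17.1 m

Leader travels v²/(2a_L) = 81.000 / 13.200 = 6.136 m before stopping.
Follower covers v·t_r = 9.0000 × 1.3 = 11.700 m while reacting, then v²/(2a_F) = 81.000 / 7.000 = 11.571 m while braking, for a total of 11.700 + 11.571 = 23.271 m.
Since a_F ≤ a_L and the follower starts braking later, the follower is never slower than the leader, so the closest approach is when both have stopped.
Minimum gap = 23.271 − 6.136 = 17.135 m.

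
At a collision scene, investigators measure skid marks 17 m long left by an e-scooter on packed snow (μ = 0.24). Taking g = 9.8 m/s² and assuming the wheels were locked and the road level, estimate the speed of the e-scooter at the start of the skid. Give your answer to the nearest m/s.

Deceleration a = μg = 0.24 × 9.8 = 2.352 m/s².
v = √(2a·d) = √(2 × 2.352 × 17) = √79.968 = 8.9425 m/s.

Initial speed ≈ 9 m/s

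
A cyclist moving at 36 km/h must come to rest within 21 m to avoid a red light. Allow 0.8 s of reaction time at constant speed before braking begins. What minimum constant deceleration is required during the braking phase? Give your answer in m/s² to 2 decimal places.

36 km/h ÷ 3.6 = 10.0000 m/s.
Distance covered during reaction = 10.0000 × 0.8 = 8.000 m.
Distance available for braking: 21 − 8.000 = 13.000 m.
v² = 2a·d ⇒ a = v²/(2d) = 10.0000² / (2 × 13.000) = 100.000 / 26.000 = 3.8462 m/s².

Required deceleration ≈ 3.85 m/s²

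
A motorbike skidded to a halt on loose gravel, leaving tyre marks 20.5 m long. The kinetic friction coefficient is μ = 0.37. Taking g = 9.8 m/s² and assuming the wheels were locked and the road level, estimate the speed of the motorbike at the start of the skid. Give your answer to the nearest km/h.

Initial speed ≈ 44 km/h

Deceleration a = μg = 0.37 × 9.8 = 3.626 m/s².
v = √(2a·d) = √(2 × 3.626 × 20.5) = √148.666 = 12.1929 m/s.
= 12.1929 × 3.6 = 43.894 km/h.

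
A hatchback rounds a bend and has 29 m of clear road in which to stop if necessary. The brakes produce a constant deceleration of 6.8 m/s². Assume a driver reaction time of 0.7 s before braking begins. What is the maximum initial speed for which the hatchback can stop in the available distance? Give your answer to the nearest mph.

Maximum speed ≈ 35 mph

Stopping distance: v·t_r + v²/(2a) = 29 with t_r = 0.7 s and a = 6.800 m/s².
So v² + 9.520 v − 394.40 = 0.
Positive root: v = −a·t_r + √((a·t_r)² + 2a·d) = −4.760 + √(22.658 + 394.40) = 15.6620 m/s.
15.6620 m/s ÷ 0.44704 = 35.035 mph.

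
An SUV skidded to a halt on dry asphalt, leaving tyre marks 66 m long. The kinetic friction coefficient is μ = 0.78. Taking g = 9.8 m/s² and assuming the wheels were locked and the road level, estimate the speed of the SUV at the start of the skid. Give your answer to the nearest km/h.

Initial speed ≈ 114 km/h

Deceleration a = μg = 0.78 × 9.8 = 7.644 m/s².
v = √(2a·d) = √(2 × 7.644 × 66) = √1009.008 = 31.7649 m/s.
= 31.7649 × 3.6 = 114.354 km/h.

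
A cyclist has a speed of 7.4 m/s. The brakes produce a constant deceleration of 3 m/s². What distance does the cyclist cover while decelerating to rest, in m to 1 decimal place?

Braking distance ≈ 9.1 m

Braking distance = v²/(2a) = 7.4000² / (2 × 3.000) = 54.760 / 6.000 = 9.127 m.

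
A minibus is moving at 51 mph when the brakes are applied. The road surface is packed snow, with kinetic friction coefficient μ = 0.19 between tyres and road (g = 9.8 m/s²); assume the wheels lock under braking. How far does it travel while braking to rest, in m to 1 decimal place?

Braking distance ≈ 139.6 m

51 mph × 0.44704 = 22.7990 m/s.
a = μg = 0.19 × 9.8 = 1.862 m/s².
Braking distance = v²/(2a) = 22.7990² / (2 × 1.862) = 519.794 / 3.724 = 139.579 m.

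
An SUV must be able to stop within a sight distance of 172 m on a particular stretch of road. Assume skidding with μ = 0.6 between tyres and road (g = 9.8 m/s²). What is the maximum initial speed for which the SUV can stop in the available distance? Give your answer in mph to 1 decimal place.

Maximum speed ≈ 100.6 mph

a = μg = 0.6 × 9.8 = 5.880 m/s².
v²/(2a) = d ⇒ v = √(2 × 5.880 × 172) = √2022.72 = 44.9747 m/s.
44.9747 m/s ÷ 0.44704 = 100.606 mph.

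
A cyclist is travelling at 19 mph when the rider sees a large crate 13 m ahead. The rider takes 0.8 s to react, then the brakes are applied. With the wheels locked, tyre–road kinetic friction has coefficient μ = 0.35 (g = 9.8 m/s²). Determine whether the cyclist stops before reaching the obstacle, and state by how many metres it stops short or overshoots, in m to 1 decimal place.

19 mph × 0.44704 = 8.4938 m/s.
a = μg = 0.35 × 9.8 = 3.430 m/s².
Reaction distance = 8.4938 × 0.8 = 6.795 m.
Braking distance = v²/(2a) = 72.145 / 6.860 = 10.517 m.
Total stopping distance = 6.795 + 10.517 = 17.312 m, vs 13 m available — it cannot stop in time and overshoots by 17.312 − 13 = 4.312 m.

No — it overshoots by 4.3 m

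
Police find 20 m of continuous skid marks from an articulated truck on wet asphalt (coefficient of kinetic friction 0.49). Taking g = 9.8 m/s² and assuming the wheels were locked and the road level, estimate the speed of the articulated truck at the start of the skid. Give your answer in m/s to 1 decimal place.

Initial speed ≈ 13.9 m/s

Deceleration a = μg = 0.49 × 9.8 = 4.802 m/s².
v = √(2a·d) = √(2 × 4.802 × 20) = √192.080 = 13.8593 m/s.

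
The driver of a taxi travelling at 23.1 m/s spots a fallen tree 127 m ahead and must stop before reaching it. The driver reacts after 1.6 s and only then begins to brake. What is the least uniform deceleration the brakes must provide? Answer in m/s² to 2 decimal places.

Required deceleration ≈ 2.96 m/s²

Distance covered during reaction = 23.1000 × 1.6 = 36.960 m.
Distance available for braking: 127 − 36.960 = 90.040 m.
v² = 2a·d ⇒ a = v²/(2d) = 23.1000² / (2 × 90.040) = 533.610 / 180.080 = 2.9632 m/s².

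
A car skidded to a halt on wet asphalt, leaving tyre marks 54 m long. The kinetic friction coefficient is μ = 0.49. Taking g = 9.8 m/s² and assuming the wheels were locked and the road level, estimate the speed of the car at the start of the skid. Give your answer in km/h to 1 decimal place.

Initial speed ≈ 82.0 km/h

Deceleration a = μg = 0.49 × 9.8 = 4.802 m/s².
v = √(2a·d) = √(2 × 4.802 × 54) = √518.616 = 22.7731 m/s.
= 22.7731 × 3.6 = 81.983 km/h.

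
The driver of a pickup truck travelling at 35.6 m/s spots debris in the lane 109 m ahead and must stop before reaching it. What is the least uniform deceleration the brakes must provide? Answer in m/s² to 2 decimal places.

v² = 2a·d ⇒ a = v²/(2d) = 35.6000² / (2 × 109.000) = 1267.360 / 218.000 = 5.8136 m/s².

Required deceleration ≈ 5.81 m/s²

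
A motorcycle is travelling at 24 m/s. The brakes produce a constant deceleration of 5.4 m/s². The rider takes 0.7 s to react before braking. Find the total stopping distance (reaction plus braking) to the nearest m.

Total stopping distance ≈ 70 m

Reaction distance = v·t_r = 24.0000 × 0.7 = 16.800 m.
Braking distance = v²/(2a) = 24.0000² / (2 × 5.400) = 576.000 / 10.800 = 53.333 m.
Total = 16.800 + 53.333 = 70.133 m.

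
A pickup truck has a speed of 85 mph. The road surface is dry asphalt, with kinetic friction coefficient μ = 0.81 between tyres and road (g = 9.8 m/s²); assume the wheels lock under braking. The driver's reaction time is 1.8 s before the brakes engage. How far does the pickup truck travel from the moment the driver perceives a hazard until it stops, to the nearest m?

85 mph × 0.44704 = 37.9984 m/s.
a = μg = 0.81 × 9.8 = 7.938 m/s².
Reaction distance = v·t_r = 37.9984 × 1.8 = 68.397 m.
Braking distance = v²/(2a) = 37.9984² / (2 × 7.938) = 1443.878 / 15.876 = 90.947 m.
Total = 68.397 + 90.947 = 159.344 m.

Total stopping distance ≈ 159 m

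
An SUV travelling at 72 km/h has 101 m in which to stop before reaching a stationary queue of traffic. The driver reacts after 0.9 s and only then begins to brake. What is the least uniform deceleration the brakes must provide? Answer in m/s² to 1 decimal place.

Required deceleration ≈ 2.4 m/s²

72 km/h ÷ 3.6 = 20.0000 m/s.
Distance covered during reaction = 20.0000 × 0.9 = 18.000 m.
Distance available for braking: 101 − 18.000 = 83.000 m.
v² = 2a·d ⇒ a = v²/(2d) = 20.0000² / (2 × 83.000) = 400.000 / 166.000 = 2.4096 m/s².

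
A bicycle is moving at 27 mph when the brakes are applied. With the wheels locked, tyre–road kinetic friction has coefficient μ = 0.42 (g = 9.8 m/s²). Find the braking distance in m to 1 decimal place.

Braking distance ≈ 17.7 m

27 mph × 0.44704 = 12.0701 m/s.
a = μg = 0.42 × 9.8 = 4.116 m/s².
Braking distance = v²/(2a) = 12.0701² / (2 × 4.116) = 145.687 / 8.232 = 17.698 m.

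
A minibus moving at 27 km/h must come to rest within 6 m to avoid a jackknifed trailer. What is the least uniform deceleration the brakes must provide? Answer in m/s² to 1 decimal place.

27 km/h ÷ 3.6 = 7.5000 m/s.
v² = 2a·d ⇒ a = v²/(2d) = 7.5000² / (2 × 6.000) = 56.250 / 12.000 = 4.6875 m/s².

Required deceleration ≈ 4.7 m/s²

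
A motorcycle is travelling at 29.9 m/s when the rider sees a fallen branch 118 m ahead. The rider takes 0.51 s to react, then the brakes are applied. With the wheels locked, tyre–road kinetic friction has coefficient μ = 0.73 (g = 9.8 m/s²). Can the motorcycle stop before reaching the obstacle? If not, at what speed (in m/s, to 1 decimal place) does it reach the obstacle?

Yes — it stops about 40.3 m short of the obstacle, so it never reaches it

a = μg = 0.73 × 9.8 = 7.154 m/s².
Reaction distance = 29.9000 × 0.51 = 15.249 m.
Braking distance = v²/(2a) = 894.010 / 14.308 = 62.483 m.
Total stopping distance = 15.249 + 62.483 = 77.732 m, vs 118 m available — it stops with 118 − 77.732 = 40.268 m to spare.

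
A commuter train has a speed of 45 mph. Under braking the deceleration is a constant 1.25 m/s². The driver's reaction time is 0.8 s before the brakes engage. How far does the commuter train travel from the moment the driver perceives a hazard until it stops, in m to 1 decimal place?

Total stopping distance ≈ 178.0 m

45 mph × 0.44704 = 20.1168 m/s.
Reaction distance = v·t_r = 20.1168 × 0.8 = 16.093 m.
Braking distance = v²/(2a) = 20.1168² / (2 × 1.250) = 404.686 / 2.500 = 161.874 m.
Total = 16.093 + 161.874 = 177.967 m.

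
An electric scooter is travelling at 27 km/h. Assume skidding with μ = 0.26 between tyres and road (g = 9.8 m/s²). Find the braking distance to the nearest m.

27 km/h ÷ 3.6 = 7.5000 m/s.
a = μg = 0.26 × 9.8 = 2.548 m/s².
Braking distance = v²/(2a) = 7.5000² / (2 × 2.548) = 56.250 / 5.096 = 11.038 m.

Braking distance ≈ 11 m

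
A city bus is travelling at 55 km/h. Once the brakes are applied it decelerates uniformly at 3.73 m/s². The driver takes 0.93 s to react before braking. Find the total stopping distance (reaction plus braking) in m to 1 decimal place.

Total stopping distance ≈ 45.5 m

55 km/h ÷ 3.6 = 15.2778 m/s.
Reaction distance = v·t_r = 15.2778 × 0.93 = 14.208 m.
Braking distance = v²/(2a) = 15.2778² / (2 × 3.730) = 233.411 / 7.460 = 31.288 m.
Total = 14.208 + 31.288 = 45.496 m.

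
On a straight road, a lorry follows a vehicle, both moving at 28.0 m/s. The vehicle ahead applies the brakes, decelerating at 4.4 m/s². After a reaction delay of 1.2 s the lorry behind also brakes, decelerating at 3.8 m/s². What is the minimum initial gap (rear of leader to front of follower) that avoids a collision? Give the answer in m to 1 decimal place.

Leader travels v²/(2a_L) = 784.000 / 8.800 = 89.091 m before stopping.
Follower covers v·t_r = 28.0000 × 1.2 = 33.600 m while reacting, then v²/(2a_F) = 784.000 / 7.600 = 103.158 m while braking, for a total of 33.600 + 103.158 = 136.758 m.
Since a_F ≤ a_L and the follower starts braking later, the follower is never slower than the leader, so the closest approach is when both have stopped.
Minimum gap = 136.758 − 89.091 = 47.667 m.

Minimum gap ≈ 47.7 m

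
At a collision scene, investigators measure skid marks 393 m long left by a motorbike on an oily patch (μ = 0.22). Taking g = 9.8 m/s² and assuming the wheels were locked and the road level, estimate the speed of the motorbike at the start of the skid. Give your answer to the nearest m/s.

Deceleration a = μg = 0.22 × 9.8 = 2.156 m/s².
v = √(2a·d) = √(2 × 2.156 × 393) = √1694.616 = 41.1657 m/s.

Initial speed ≈ 41 m/s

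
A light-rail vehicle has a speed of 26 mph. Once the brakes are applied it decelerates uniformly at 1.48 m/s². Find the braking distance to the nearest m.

26 mph × 0.44704 = 11.6230 m/s.
Braking distance = v²/(2a) = 11.6230² / (2 × 1.480) = 135.094 / 2.960 = 45.640 m.

Braking distance ≈ 46 m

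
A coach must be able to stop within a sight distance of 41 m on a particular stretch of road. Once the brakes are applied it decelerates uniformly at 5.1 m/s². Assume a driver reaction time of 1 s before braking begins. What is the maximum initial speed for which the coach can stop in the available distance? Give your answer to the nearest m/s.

Stopping distance: v·t_r + v²/(2a) = 41 with t_r = 1 s and a = 5.100 m/s².
So v² + 10.200 v − 418.20 = 0.
Positive root: v = −a·t_r + √((a·t_r)² + 2a·d) = −5.100 + √(26.010 + 418.20) = 15.9763 m/s.

Maximum speed ≈ 16 m/s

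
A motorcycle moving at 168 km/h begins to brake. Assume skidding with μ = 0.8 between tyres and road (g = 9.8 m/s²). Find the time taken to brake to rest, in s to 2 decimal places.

168 km/h ÷ 3.6 = 46.6667 m/s.
a = μg = 0.8 × 9.8 = 7.840 m/s².
Braking time = v/a = 46.6667 / 7.840 = 5.952 s.

Braking time ≈ 5.95 s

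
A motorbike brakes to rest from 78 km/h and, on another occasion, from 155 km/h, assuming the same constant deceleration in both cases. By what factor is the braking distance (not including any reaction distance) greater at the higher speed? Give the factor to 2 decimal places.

Braking distance d = v²/(2a), so with a fixed, d ∝ v².
Factor = (155/78)² = 1.9872² = 3.9490.

Factor ≈ 3.95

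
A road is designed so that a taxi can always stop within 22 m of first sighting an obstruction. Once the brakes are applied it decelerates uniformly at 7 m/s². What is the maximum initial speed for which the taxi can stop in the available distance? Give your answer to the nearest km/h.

Maximum speed ≈ 63 km/h

v²/(2a) = d ⇒ v = √(2 × 7.000 × 22) = √308.00 = 17.5499 m/s.
17.5499 m/s × 3.6 = 63.180 km/h.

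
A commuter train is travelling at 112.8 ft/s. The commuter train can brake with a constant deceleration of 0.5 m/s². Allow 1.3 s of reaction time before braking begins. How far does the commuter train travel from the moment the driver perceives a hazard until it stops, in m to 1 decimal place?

112.8 ft/s × 0.3048 = 34.3814 m/s.
Reaction distance = v·t_r = 34.3814 × 1.3 = 44.696 m.
Braking distance = v²/(2a) = 34.3814² / (2 × 0.500) = 1182.081 / 1.000 = 1182.081 m.
Total = 44.696 + 1182.081 = 1226.777 m.

Total stopping distance ≈ 1226.8 m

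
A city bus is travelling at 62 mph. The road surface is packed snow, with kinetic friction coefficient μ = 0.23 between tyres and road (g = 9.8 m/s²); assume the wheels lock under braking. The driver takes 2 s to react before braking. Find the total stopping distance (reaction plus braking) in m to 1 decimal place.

62 mph × 0.44704 = 27.7165 m/s.
a = μg = 0.23 × 9.8 = 2.254 m/s².
Reaction distance = v·t_r = 27.7165 × 2 = 55.433 m.
Braking distance = v²/(2a) = 27.7165² / (2 × 2.254) = 768.204 / 4.508 = 170.409 m.
Total = 55.433 + 170.409 = 225.842 m.

Total stopping distance ≈ 225.8 m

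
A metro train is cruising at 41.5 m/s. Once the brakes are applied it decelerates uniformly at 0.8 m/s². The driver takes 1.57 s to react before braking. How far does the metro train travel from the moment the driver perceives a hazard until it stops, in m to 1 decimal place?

Reaction distance = v·t_r = 41.5000 × 1.57 = 65.155 m.
Braking distance = v²/(2a) = 41.5000² / (2 × 0.800) = 1722.250 / 1.600 = 1076.406 m.
Total = 65.155 + 1076.406 = 1141.561 m.

Total stopping distance ≈ 1141.6 m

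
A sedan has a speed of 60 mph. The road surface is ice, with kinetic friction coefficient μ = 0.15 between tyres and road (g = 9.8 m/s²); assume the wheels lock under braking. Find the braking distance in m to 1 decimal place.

Braking distance ≈ 244.7 m

60 mph × 0.44704 = 26.8224 m/s.
a = μg = 0.15 × 9.8 = 1.470 m/s².
Braking distance = v²/(2a) = 26.8224² / (2 × 1.470) = 719.441 / 2.940 = 244.708 m.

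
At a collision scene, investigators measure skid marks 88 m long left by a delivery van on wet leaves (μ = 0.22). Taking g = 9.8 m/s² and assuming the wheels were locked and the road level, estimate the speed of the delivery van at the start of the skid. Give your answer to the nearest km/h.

Initial speed ≈ 70 km/h

Deceleration a = μg = 0.22 × 9.8 = 2.156 m/s².
v = √(2a·d) = √(2 × 2.156 × 88) = √379.456 = 19.4796 m/s.
= 19.4796 × 3.6 = 70.127 km/h.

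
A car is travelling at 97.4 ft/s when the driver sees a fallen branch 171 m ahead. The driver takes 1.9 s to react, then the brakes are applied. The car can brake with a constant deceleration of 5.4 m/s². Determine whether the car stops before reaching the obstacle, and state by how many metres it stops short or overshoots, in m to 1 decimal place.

Yes — it stops 33.0 m short of the obstacle

97.4 ft/s × 0.3048 = 29.6875 m/s.
Reaction distance = 29.6875 × 1.9 = 56.406 m.
Braking distance = v²/(2a) = 881.348 / 10.800 = 81.606 m.
Total stopping distance = 56.406 + 81.606 = 138.012 m, vs 171 m available — it stops with 171 − 138.012 = 32.988 m to spare.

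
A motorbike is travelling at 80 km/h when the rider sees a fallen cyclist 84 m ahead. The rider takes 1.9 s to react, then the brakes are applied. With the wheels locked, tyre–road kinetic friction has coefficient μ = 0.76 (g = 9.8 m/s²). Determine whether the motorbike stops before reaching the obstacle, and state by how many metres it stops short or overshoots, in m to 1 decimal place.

80 km/h ÷ 3.6 = 22.2222 m/s.
a = μg = 0.76 × 9.8 = 7.448 m/s².
Reaction distance = 22.2222 × 1.9 = 42.222 m.
Braking distance = v²/(2a) = 493.826 / 14.896 = 33.152 m.
Total stopping distance = 42.222 + 33.152 = 75.374 m, vs 84 m available — it stops with 84 − 75.374 = 8.626 m to spare.

Yes — it stops 8.6 m short of the obstacle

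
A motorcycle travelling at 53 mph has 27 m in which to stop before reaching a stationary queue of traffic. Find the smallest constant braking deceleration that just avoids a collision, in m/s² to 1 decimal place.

Required deceleration ≈ 10.4 m/s²

53 mph × 0.44704 = 23.6931 m/s.
v² = 2a·d ⇒ a = v²/(2d) = 23.6931² / (2 × 27.000) = 561.363 / 54.000 = 10.3956 m/s².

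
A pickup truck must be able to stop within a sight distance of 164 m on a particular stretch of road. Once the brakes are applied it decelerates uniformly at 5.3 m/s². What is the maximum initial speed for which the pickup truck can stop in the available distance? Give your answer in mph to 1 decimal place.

Maximum speed ≈ 93.3 mph

v²/(2a) = d ⇒ v = √(2 × 5.300 × 164) = √1738.40 = 41.6941 m/s.
41.6941 m/s ÷ 0.44704 = 93.267 mph.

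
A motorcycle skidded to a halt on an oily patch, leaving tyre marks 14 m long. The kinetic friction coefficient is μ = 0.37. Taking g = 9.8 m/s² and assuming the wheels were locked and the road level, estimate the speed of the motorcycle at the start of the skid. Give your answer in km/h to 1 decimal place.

Deceleration a = μg = 0.37 × 9.8 = 3.626 m/s².
v = √(2a·d) = √(2 × 3.626 × 14) = √101.528 = 10.0761 m/s.
= 10.0761 × 3.6 = 36.274 km/h.

Initial speed ≈ 36.3 km/h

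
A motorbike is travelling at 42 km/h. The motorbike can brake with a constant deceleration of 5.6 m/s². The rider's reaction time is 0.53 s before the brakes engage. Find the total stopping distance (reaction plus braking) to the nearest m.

42 km/h ÷ 3.6 = 11.6667 m/s.
Reaction distance = v·t_r = 11.6667 × 0.53 = 6.183 m.
Braking distance = v²/(2a) = 11.6667² / (2 × 5.600) = 136.112 / 11.200 = 12.153 m.
Total = 6.183 + 12.153 = 18.336 m.

Total stopping distance ≈ 18 m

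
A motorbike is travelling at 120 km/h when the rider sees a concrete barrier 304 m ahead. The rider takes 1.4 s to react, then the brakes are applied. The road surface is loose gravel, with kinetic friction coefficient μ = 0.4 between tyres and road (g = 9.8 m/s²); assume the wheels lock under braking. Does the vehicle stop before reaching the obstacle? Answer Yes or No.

120 km/h ÷ 3.6 = 33.3333 m/s.
a = μg = 0.4 × 9.8 = 3.920 m/s².
Reaction distance = 33.3333 × 1.4 = 46.667 m.
Braking distance = v²/(2a) = 1111.109 / 7.840 = 141.723 m.
Total stopping distance = 46.667 + 141.723 = 188.390 m, vs 304 m available — it stops with 304 − 188.390 = 115.610 m to spare.

Yes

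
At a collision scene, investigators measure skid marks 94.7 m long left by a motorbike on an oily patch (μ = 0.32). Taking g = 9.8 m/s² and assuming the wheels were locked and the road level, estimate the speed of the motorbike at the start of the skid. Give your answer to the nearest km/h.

Deceleration a = μg = 0.32 × 9.8 = 3.136 m/s².
v = √(2a·d) = √(2 × 3.136 × 94.7) = √593.958 = 24.3713 m/s.
= 24.3713 × 3.6 = 87.737 km/h.

Initial speed ≈ 88 km/h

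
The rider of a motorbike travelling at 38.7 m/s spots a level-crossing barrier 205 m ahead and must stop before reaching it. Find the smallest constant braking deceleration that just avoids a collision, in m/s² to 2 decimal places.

Required deceleration ≈ 3.65 m/s²

v² = 2a·d ⇒ a = v²/(2d) = 38.7000² / (2 × 205.000) = 1497.690 / 410.000 = 3.6529 m/s².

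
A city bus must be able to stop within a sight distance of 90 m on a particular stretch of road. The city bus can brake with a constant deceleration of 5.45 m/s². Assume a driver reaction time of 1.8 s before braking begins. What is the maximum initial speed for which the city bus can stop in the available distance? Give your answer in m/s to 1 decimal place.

Stopping distance: v·t_r + v²/(2a) = 90 with t_r = 1.8 s and a = 5.450 m/s².
So v² + 19.620 v − 981.00 = 0.
Positive root: v = −a·t_r + √((a·t_r)² + 2a·d) = −9.810 + √(96.236 + 981.00) = 23.0113 m/s.

Maximum speed ≈ 23.0 m/s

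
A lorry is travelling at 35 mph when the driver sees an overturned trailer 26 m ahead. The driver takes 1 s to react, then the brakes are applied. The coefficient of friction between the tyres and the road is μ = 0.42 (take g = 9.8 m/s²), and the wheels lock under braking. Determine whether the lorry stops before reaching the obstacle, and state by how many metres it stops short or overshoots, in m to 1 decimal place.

No — it overshoots by 19.4 m

35 mph × 0.44704 = 15.6464 m/s.
a = μg = 0.42 × 9.8 = 4.116 m/s².
Reaction distance = 15.6464 × 1 = 15.646 m.
Braking distance = v²/(2a) = 244.810 / 8.232 = 29.739 m.
Total stopping distance = 15.646 + 29.739 = 45.385 m, vs 26 m available — it cannot stop in time and overshoots by 45.385 − 26 = 19.385 m.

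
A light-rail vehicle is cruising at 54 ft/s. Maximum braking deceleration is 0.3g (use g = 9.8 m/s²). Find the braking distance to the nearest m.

Braking distance ≈ 46 m

54 ft/s × 0.3048 = 16.4592 m/s.
a = 0.3 × 9.8 = 2.940 m/s².
Braking distance = v²/(2a) = 16.4592² / (2 × 2.940) = 270.905 / 5.880 = 46.072 m.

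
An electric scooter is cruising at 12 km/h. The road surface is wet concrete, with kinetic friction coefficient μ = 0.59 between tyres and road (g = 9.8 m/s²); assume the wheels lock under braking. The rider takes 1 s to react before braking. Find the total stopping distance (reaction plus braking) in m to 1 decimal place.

12 km/h ÷ 3.6 = 3.3333 m/s.
a = μg = 0.59 × 9.8 = 5.782 m/s².
Reaction distance = v·t_r = 3.3333 × 1 = 3.333 m.
Braking distance = v²/(2a) = 3.3333² / (2 × 5.782) = 11.111 / 11.564 = 0.961 m.
Total = 3.333 + 0.961 = 4.294 m.

Total stopping distance ≈ 4.3 m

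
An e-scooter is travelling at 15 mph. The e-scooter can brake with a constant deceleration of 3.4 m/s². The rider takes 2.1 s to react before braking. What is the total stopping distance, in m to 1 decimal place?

Total stopping distance ≈ 20.7 m

15 mph × 0.44704 = 6.7056 m/s.
Reaction distance = v·t_r = 6.7056 × 2.1 = 14.082 m.
Braking distance = v²/(2a) = 6.7056² / (2 × 3.400) = 44.965 / 6.800 = 6.613 m.
Total = 14.082 + 6.613 = 20.695 m.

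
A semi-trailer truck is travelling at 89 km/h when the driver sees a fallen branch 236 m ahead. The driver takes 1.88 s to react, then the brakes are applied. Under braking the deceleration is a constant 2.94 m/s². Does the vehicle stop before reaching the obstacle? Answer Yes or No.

89 km/h ÷ 3.6 = 24.7222 m/s.
Reaction distance = 24.7222 × 1.88 = 46.478 m.
Braking distance = v²/(2a) = 611.187 / 5.880 = 103.943 m.
Total stopping distance = 46.478 + 103.943 = 150.421 m, vs 236 m available — it stops with 236 − 150.421 = 85.579 m to spare.

Yes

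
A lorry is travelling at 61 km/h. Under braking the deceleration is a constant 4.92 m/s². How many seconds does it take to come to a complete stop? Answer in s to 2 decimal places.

61 km/h ÷ 3.6 = 16.9444 m/s.
Braking time = v/a = 16.9444 / 4.920 = 3.444 s.

Braking time ≈ 3.44 s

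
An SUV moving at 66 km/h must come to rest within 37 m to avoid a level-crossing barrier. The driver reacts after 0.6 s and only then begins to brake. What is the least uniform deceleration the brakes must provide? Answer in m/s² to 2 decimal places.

66 km/h ÷ 3.6 = 18.3333 m/s.
Distance covered during reaction = 18.3333 × 0.6 = 11.000 m.
Distance available for braking: 37 − 11.000 = 26.000 m.
v² = 2a·d ⇒ a = v²/(2d) = 18.3333² / (2 × 26.000) = 336.110 / 52.000 = 6.4637 m/s².

Required deceleration ≈ 6.46 m/s²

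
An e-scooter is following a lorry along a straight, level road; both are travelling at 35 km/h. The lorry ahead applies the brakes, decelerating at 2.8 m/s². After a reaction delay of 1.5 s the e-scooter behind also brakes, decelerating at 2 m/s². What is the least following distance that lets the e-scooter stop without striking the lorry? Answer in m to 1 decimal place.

35 km/h ÷ 3.6 = 9.7222 m/s.
Leader travels v²/(2a_L) = 94.521 / 5.600 = 16.879 m before stopping.
Follower covers v·t_r = 9.7222 × 1.5 = 14.583 m while reacting, then v²/(2a_F) = 94.521 / 4.000 = 23.630 m while braking, for a total of 14.583 + 23.630 = 38.213 m.
Since a_F ≤ a_L and the follower starts braking later, the follower is never slower than the leader, so the closest approach is when both have stopped.
Minimum gap = 38.213 − 16.879 = 21.334 m.

Minimum gap ≈ 21.3 m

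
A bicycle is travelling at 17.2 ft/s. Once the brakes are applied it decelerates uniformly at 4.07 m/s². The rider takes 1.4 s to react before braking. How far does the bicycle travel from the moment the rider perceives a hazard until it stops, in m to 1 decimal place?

Total stopping distance ≈ 10.7 m

17.2 ft/s × 0.3048 = 5.2426 m/s.
Reaction distance = v·t_r = 5.2426 × 1.4 = 7.340 m.
Braking distance = v²/(2a) = 5.2426² / (2 × 4.070) = 27.485 / 8.140 = 3.377 m.
Total = 7.340 + 3.377 = 10.717 m.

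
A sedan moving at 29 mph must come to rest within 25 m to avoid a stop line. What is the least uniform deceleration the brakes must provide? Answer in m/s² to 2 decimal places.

29 mph × 0.44704 = 12.9642 m/s.
v² = 2a·d ⇒ a = v²/(2d) = 12.9642² / (2 × 25.000) = 168.070 / 50.000 = 3.3614 m/s².

Required deceleration ≈ 3.36 m/s²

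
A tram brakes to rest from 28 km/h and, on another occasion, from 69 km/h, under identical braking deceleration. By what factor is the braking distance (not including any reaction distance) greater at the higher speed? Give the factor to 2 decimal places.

Factor ≈ 6.07

Braking distance d = v²/(2a), so with a fixed, d ∝ v².
Factor = (69/28)² = 2.4643² = 6.0728.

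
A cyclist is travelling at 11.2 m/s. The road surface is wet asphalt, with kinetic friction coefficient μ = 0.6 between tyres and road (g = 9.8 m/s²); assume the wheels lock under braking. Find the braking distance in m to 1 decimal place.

a = μg = 0.6 × 9.8 = 5.880 m/s².
Braking distance = v²/(2a) = 11.2000² / (2 × 5.880) = 125.440 / 11.760 = 10.667 m.

Braking distance ≈ 10.7 m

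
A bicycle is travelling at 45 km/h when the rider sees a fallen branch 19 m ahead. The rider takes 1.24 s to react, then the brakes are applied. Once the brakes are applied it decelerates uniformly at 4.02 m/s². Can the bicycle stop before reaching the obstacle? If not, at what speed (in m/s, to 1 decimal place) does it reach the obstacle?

No — it strikes the obstacle at 11.3 m/s

45 km/h ÷ 3.6 = 12.5000 m/s.
Reaction distance = 12.5000 × 1.24 = 15.500 m.
Braking distance needed to stop: v²/(2a) = 156.250 / 8.040 = 19.434 m, so total needed = 15.500 + 19.434 = 34.934 m > 19 m — it cannot stop.
Distance remaining when braking begins: 19 − 15.500 = 3.500 m.
v² = v₀² − 2a·d = 156.250 − 2 × 4.020 × 3.500 = 128.110 m²/s².
v = √128.110 = 11.319 m/s.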